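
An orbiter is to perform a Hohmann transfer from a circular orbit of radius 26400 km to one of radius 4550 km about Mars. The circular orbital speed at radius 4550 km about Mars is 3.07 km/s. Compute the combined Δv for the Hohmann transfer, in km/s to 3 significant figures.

Δv = 1.52 km/s

From the circular-orbit relation v² = μ/r at r = 4550 km: μ = v²r = (3.07)² × 4550 = 42883.3 km³/s².
Transfer-ellipse semi-major axis a_t = (r₁ + r₂)/2 = (26400 + 4550)/2 = 15475 km.
At r₁ the circular-orbit speed is v₁ = √(μ/r₁) = 1.2745 km/s.
On the transfer ellipse at r₁, v² = μ(2/r − 1/a) gives v_a = √[μ(2/r₁ − 1/a_t)] = 0.69109 km/s.
First burn Δv₁ = |v_a − v₁| = 0.5834 km/s.
Circular speed at r₂: v₂ = √(μ/r₂) = 3.0700 km/s.
Transfer-orbit speed at r₂: v_p = √[μ(2/r₂ − 1/a_t)] = 4.0098 km/s.
Second burn Δv₂ = |v₂ − v_p| = 0.9398 km/s.
Δv = Δv₁ + Δv₂ = 0.5834 + 0.9398 = 1.523 km/s.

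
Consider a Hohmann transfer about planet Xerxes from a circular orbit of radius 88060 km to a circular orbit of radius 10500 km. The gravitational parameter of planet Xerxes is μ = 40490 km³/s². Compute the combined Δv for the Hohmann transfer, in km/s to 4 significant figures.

Transfer-ellipse semi-major axis a_t = (r₁ + r₂)/2 = (88060 + 10500)/2 = 49280 km.
Circular speed at r₁: v₁ = √(μ/r₁) = √(40490/88060) = 0.6781 km/s.
Transfer-orbit speed at r₁ (vis-viva): v_a = √[μ(2/r₁ − 1/a_t)] = 0.3130 km/s.
First burn Δv₁ = |v_a − v₁| = 0.3651 km/s.
At r₂, v₂ = √(μ/r₂) = 1.9637 km/s.
Transfer-orbit speed at r₂: v_p = √[μ(2/r₂ − 1/a_t)] = 2.6250 km/s.
Second burn Δv₂ = |v₂ − v_p| = 0.6613 km/s.
Δv = Δv₁ + Δv₂ = 0.3651 + 0.6613 = 1.026 km/s.

Δv = 1.026 km/s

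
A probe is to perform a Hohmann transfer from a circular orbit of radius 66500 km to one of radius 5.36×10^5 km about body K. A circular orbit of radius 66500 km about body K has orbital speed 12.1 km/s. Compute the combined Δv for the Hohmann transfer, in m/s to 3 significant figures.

From the circular-orbit relation v² = μ/r at r = 66500 km: μ = v²r = (12.1)² × 66500 = 9.73626×10^6 km³/s².
Transfer-ellipse semi-major axis a_t = (r₁ + r₂)/2 = (66500 + 5.360×10^5)/2 = 3.0125×10^5 km.
At r₁ the circular-orbit speed is v₁ = √(μ/r₁) = 12.10 km/s.
Transfer-orbit speed at r₁ (vis-viva): v_p = √[μ(2/r₁ − 1/a_t)] = 16.14 km/s.
First burn Δv₁ = |v_p − v₁| = 4.040 km/s.
Circular speed at r₂: v₂ = √(μ/r₂) = 4.262 km/s.
Transfer-orbit speed at r₂: v_a = √[μ(2/r₂ − 1/a_t)] = 2.002 km/s.
Second burn Δv₂ = |v₂ − v_a| = 2.260 km/s.
Total Δv = Δv₁ + Δv₂ = 6.300 km/s.

Δv = 6300 m/s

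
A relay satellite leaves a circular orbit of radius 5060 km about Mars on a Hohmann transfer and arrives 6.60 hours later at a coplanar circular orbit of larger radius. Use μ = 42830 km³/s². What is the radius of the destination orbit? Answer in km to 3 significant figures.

Transfer time t = 6.60 hours = 23760 s, and t = π√(a_t³/μ).
So a_t = (μ t²/π²)^(1/3) = (42830 × (23760)² / π²)^(1/3) = 13481 km.
Since a_t = (r₁ + r₂)/2, r₂ = 2a_t − r₁ = 2×13481 − 5060 = 21902 km.

r₂ = 21900 km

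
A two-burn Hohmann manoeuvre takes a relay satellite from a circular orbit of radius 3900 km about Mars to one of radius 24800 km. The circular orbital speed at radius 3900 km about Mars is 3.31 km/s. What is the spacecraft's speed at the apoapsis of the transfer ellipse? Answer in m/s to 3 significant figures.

v = 684 m/s

From the circular-orbit relation v² = μ/r at r = 3900 km: μ = v²r = (3.31)² × 3900 = 42728.8 km³/s².
The Hohmann ellipse has a_t = (r₁ + r₂)/2 = 14350 km.
At apoapsis, r = 24800 km.
Vis-viva: v = √[μ(2/r − 1/a_t)] = √[42728.8 × (2/24800 − 1/14350)] = 0.6843 km/s.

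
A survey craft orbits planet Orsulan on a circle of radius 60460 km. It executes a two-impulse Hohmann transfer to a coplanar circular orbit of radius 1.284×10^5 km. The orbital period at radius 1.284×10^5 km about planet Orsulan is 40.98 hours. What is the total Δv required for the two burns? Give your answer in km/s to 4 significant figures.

From Kepler's third law T² = 4π²r³/μ at r = 1.284×10^5 km, T = 40.98 hours = 40.98 × 3600 s = 1.47528×10^5 s: μ = 4π²r³/T² = 3.83978×10^6 km³/s².
Semi-major axis of the transfer orbit: a_t = (60460 + 1.284×10^5)/2 = 94430 km.
Circular speed at r₁: v₁ = √(μ/r₁) = √(3.83978×10^6/60460) = 7.9693 km/s.
Transfer-orbit speed at r₁ (v² = μ(2/r − 1/a)): v_p = √[μ(2/r₁ − 1/a_t)] = 9.2928 km/s.
First burn Δv₁ = |v_p − v₁| = 1.3235 km/s.
Circular speed at r₂: v₂ = √(μ/r₂) = 5.4685 km/s.
Transfer-orbit speed at r₂: v_a = √[μ(2/r₂ − 1/a_t)] = 4.3757 km/s.
Second burn Δv₂ = |v₂ − v_a| = 1.0928 km/s.
Total Δv = Δv₁ + Δv₂ = 2.416 km/s.

Δv = 2.416 km/s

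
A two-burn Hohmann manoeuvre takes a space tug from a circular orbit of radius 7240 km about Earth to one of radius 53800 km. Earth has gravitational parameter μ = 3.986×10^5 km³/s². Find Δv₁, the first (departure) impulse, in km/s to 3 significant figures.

Semi-major axis of the transfer orbit: a_t = (7240 + 53800)/2 = 30520 km.
Circular speed at r = 7240 km: v_c = √(μ/r) = 7.420 km/s.
Transfer-orbit speed at the same r (vis-viva, a = a_t): v_t = √[μ(2/r − 1/a_t)] = 9.851 km/s.
Δv₁ = |v_t − v_c| = |9.851 − 7.420| = 2.431 km/s.

Δv₁ = 2.43 km/s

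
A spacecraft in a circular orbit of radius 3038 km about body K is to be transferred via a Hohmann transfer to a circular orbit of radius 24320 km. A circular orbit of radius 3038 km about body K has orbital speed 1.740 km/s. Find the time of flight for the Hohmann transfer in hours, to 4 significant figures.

t = 14.56 hours

From the circular-orbit relation v² = μ/r at r = 3038 km: μ = v²r = (1.740)² × 3038 = 9197.85 km³/s².
Transfer-ellipse semi-major axis a_t = (r₁ + r₂)/2 = (3038 + 24320)/2 = 13679 km.
Half the transfer-orbit period gives t = π√(a_t³/μ) = 52410 s.
Converting: 52410 s ÷ 3600 s/hour = 14.56 hours.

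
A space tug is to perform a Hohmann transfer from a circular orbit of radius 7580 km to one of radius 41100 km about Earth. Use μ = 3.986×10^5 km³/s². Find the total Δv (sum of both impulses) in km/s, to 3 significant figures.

Δv = 3.55 km/s

Semi-major axis of the transfer orbit: a_t = (7580 + 41100)/2 = 24340 km.
At r₁ the circular-orbit speed is v₁ = √(μ/r₁) = 7.25160 km/s.
On the transfer ellipse at r₁, vis-viva gives v_p = √[μ(2/r₁ − 1/a_t)] = 9.42312 km/s.
First burn Δv₁ = |v_p − v₁| = 2.172 km/s.
Circular speed at r₂: v₂ = √(μ/r₂) = 3.114 km/s.
Transfer-orbit speed at r₂: v_a = √[μ(2/r₂ − 1/a_t)] = 1.738 km/s.
Second burn Δv₂ = |v₂ − v_a| = 1.376 km/s.
Δv = Δv₁ + Δv₂ = 2.172 + 1.376 = 3.548 km/s.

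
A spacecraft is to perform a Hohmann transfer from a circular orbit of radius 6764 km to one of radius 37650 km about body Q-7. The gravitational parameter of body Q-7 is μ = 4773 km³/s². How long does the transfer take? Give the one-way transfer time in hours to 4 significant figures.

Transfer-ellipse semi-major axis a_t = (r₁ + r₂)/2 = (6764 + 37650)/2 = 22207 km.
Half the transfer-orbit period gives t = π√(a_t³/μ) = 1.5048×10^5 s.
Converting: 1.5048×10^5 s ÷ 3600 s/hour = 41.80 hours.

t = 41.80 hours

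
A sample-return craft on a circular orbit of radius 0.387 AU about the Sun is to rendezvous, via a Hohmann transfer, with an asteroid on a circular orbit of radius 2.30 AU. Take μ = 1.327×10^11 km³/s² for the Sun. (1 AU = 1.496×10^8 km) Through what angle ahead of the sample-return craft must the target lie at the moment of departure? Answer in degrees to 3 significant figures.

φ = 99.6°

In km: r₁ = 0.387 × 1.496×10^8 = 5.78952×10^7 km; r₂ = 2.30 × 1.496×10^8 = 3.4408×10^8 km.
Semi-major axis of the transfer orbit: a_t = (5.78952×10^7 + 3.4408×10^8)/2 = 2.009876×10^8 km.
Transfer time t = π√(a_t³/μ) = 2.457×10^7 s.
Target angular speed ω₂ = √(μ/r₂³) = 5.708×10^-8 rad/s.
Angle swept by the target during transfer: ω₂·t = 1.4025 rad = 80.36°.
The sample-return craft traverses 180° on the transfer ellipse, so the target must lead by 180° − 80.36° = 99.6°.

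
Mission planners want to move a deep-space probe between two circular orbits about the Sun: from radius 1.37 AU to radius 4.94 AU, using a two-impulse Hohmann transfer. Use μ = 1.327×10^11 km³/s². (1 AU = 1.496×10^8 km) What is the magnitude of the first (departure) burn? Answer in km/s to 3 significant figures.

Δv₁ = 6.39 km/s

In km: r₁ = 1.37 × 1.496×10^8 = 2.04952×10^8 km; r₂ = 4.94 × 1.496×10^8 = 7.39024×10^8 km.
Transfer-ellipse semi-major axis a_t = (r₁ + r₂)/2 = (2.04952×10^8 + 7.39024×10^8)/2 = 4.71988×10^8 km.
On the circular orbit at r = 2.04952×10^8 km, v_c = √(μ/r) = 25.445 km/s.
Vis-viva on the transfer ellipse at r = 2.04952×10^8 km gives v_t = √[μ(2/r − 1/a_t)] = 31.840 km/s.
Δv₁ = |v_t − v_c| = |31.840 − 25.445| = 6.395 km/s.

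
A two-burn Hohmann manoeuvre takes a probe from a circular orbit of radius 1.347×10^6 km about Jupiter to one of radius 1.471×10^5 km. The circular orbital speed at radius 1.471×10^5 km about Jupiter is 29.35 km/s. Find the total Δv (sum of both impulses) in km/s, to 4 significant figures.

Δv = 15.46 km/s

From the circular-orbit relation v² = μ/r at r = 1.471×10^5 km: μ = v²r = (29.35)² × 1.471×10^5 = 1.26715×10^8 km³/s².
The Hohmann ellipse has a_t = (r₁ + r₂)/2 = 7.4705×10^5 km.
At r₁ the circular-orbit speed is v₁ = √(μ/r₁) = 9.6991 km/s.
Transfer-orbit speed at r₁ (v² = μ(2/r − 1/a)): v_a = √[μ(2/r₁ − 1/a_t)] = 4.3039 km/s.
First burn Δv₁ = |v_a − v₁| = 5.3952 km/s.
Circular speed at r₂: v₂ = √(μ/r₂) = 29.350 km/s.
Transfer-orbit speed at r₂: v_p = √[μ(2/r₂ − 1/a_t)] = 39.411 km/s.
Second burn Δv₂ = |v₂ − v_p| = 10.061 km/s.
Total Δv = Δv₁ + Δv₂ = 15.46 km/s.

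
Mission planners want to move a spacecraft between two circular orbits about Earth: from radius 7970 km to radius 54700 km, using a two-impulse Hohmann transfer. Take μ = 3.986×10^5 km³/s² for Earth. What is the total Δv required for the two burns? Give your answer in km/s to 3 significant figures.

Semi-major axis of the transfer orbit: a_t = (7970 + 54700)/2 = 31335 km.
Circular speed at r₁: v₁ = √(μ/r₁) = √(3.986×10^5/7970) = 7.072 km/s.
Transfer-orbit speed at r₁ (vis-viva): v_p = √[μ(2/r₁ − 1/a_t)] = 9.344 km/s.
First burn Δv₁ = |v_p − v₁| = 2.272 km/s.
Circular speed at r₂: v₂ = √(μ/r₂) = 2.699 km/s.
Transfer-orbit speed at r₂: v_a = √[μ(2/r₂ − 1/a_t)] = 1.361 km/s.
Second burn Δv₂ = |v₂ − v_a| = 1.338 km/s.
Δv = Δv₁ + Δv₂ = 2.272 + 1.338 = 3.610 km/s.

Δv = 3.61 km/s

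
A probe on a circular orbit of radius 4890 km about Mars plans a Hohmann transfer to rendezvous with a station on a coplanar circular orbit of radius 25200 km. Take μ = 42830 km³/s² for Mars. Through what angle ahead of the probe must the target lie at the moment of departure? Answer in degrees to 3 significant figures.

Transfer-ellipse semi-major axis a_t = (r₁ + r₂)/2 = (4890 + 25200)/2 = 15045 km.
The half-period of the transfer ellipse is t = π√(a_t³/μ) = 28013 s.
The target's mean motion on its circular orbit is ω₂ = √(μ/r₂³) = 5.1734×10^-5 rad/s.
Angle swept by the target during transfer: ω₂·t = 1.4492 rad = 83.03°.
The probe traverses 180° on the transfer ellipse, so the target must lead by 180° − 83.03° = 97.0°.

φ = 97.0°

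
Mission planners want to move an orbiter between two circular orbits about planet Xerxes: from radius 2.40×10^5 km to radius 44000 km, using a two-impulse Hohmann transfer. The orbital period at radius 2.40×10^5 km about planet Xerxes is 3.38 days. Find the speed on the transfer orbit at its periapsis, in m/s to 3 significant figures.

From Kepler's third law T² = 4π²r³/μ at r = 2.40×10^5 km, T = 3.38 days = 3.38 × 86400 s = 2.92032×10^5 s: μ = 4π²r³/T² = 6.39930×10^6 km³/s².
Transfer-ellipse semi-major axis a_t = (r₁ + r₂)/2 = (2.400×10^5 + 44000)/2 = 1.420×10^5 km.
The periapsis of the transfer ellipse is at r = 44000 km.
Vis-viva: v = √[μ(2/r − 1/a_t)] = √[6.39930×10^6 × (2/44000 − 1/1.420×10^5)] = 15.68 km/s.

v = 15700 m/s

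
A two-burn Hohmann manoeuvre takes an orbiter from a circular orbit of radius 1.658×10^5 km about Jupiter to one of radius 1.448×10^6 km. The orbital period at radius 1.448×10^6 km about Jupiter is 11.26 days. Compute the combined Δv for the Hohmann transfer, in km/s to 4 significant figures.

From Kepler's third law T² = 4π²r³/μ at r = 1.448×10^6 km, T = 11.26 days = 11.26 × 86400 s = 9.72864×10^5 s: μ = 4π²r³/T² = 1.26637×10^8 km³/s².
Semi-major axis of the transfer orbit: a_t = (1.658×10^5 + 1.448×10^6)/2 = 8.069×10^5 km.
Circular speed at r₁: v₁ = √(μ/r₁) = √(1.26637×10^8/1.658×10^5) = 27.637 km/s.
On the transfer ellipse at r₁, v² = μ(2/r − 1/a) gives v_p = √[μ(2/r₁ − 1/a_t)] = 37.022 km/s.
First burn Δv₁ = |v_p − v₁| = 9.385 km/s.
At r₂, v₂ = √(μ/r₂) = 9.352 km/s.
Transfer-orbit speed at r₂: v_a = √[μ(2/r₂ − 1/a_t)] = 4.239 km/s.
Second burn Δv₂ = |v₂ − v_a| = 5.113 km/s.
Δv = Δv₁ + Δv₂ = 9.385 + 5.113 = 14.50 km/s.

Δv = 14.50 km/s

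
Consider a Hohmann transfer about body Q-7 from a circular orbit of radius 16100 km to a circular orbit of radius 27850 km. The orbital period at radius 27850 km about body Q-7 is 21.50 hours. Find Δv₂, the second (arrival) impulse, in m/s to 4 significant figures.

From Kepler's third law T² = 4π²r³/μ at r = 27850 km, T = 21.50 hours = 21.50 × 3600 s = 77400 s: μ = 4π²r³/T² = 1.42349×10^5 km³/s².
The Hohmann ellipse has a_t = (r₁ + r₂)/2 = 21975 km.
Circular speed at r = 27850 km: v_c = √(μ/r) = 2.2608 km/s.
Transfer-orbit speed at the same r (vis-viva, a = a_t): v_t = √[μ(2/r − 1/a_t)] = 1.9351 km/s.
Δv₂ = |v_t − v_c| = |1.9351 − 2.2608| = 0.3257 km/s.

Δv₂ = 325.7 m/s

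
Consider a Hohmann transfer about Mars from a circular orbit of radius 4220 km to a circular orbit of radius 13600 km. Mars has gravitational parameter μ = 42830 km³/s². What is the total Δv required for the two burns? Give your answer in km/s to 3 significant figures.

Transfer-ellipse semi-major axis a_t = (r₁ + r₂)/2 = (4220 + 13600)/2 = 8910 km.
Circular speed at r₁: v₁ = √(μ/r₁) = √(42830/4220) = 3.1858 km/s.
Transfer-orbit speed at r₁ (v² = μ(2/r − 1/a)): v_p = √[μ(2/r₁ − 1/a_t)] = 3.9359 km/s.
First burn Δv₁ = |v_p − v₁| = 0.7501 km/s.
At r₂, v₂ = √(μ/r₂) = 1.7746 km/s.
Transfer-orbit speed at r₂: v_a = √[μ(2/r₂ − 1/a_t)] = 1.2213 km/s.
Second burn Δv₂ = |v₂ − v_a| = 0.5533 km/s.
Δv = Δv₁ + Δv₂ = 0.7501 + 0.5533 = 1.303 km/s.

Δv = 1.30 km/s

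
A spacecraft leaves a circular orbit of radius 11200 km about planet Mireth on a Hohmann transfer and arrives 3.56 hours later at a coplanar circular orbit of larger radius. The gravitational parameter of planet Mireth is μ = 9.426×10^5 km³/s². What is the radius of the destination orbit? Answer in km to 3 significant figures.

Transfer time t = 3.56 hours = 12816 s, and t = π√(a_t³/μ).
So a_t = (μ t²/π²)^(1/3) = (9.426×10^5 × (12816)² / π²)^(1/3) = 25033 km.
Since a_t = (r₁ + r₂)/2, r₂ = 2a_t − r₁ = 2×25033 − 11200 = 38866 km.

r₂ = 38900 km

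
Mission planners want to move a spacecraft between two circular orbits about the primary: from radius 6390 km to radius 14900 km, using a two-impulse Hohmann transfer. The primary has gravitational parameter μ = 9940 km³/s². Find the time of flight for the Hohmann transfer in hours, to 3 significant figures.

Semi-major axis of the transfer orbit: a_t = (6390 + 14900)/2 = 10645 km.
Half the transfer-orbit period gives t = π√(a_t³/μ) = 34610 s.
Converting: 34610 s ÷ 3600 s/hour = 9.61 hours.

t = 9.61 hours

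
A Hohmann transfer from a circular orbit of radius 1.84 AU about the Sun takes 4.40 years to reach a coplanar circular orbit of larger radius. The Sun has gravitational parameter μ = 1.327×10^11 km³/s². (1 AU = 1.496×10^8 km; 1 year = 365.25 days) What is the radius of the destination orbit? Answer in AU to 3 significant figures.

In km: r₁ = 1.84 × 1.496×10^8 = 2.75264×10^8 km.
Transfer time t = 4.40 years × 365.25 × 86400 s = 1.3885344×10^8 s, and t = π√(a_t³/μ).
So a_t = (μ t²/π²)^(1/3) = (1.327×10^11 × (1.3885344×10^8)² / π²)^(1/3) = 6.3762×10^8 km.
Since a_t = (r₁ + r₂)/2, r₂ = 2a_t − r₁ = 2×6.3762×10^8 − 2.75264×10^8 = 9.99976×10^8 km.
In AU: r₂ = 9.99976×10^8 / 1.496×10^8 = 6.68 AU.

r₂ = 6.68 AU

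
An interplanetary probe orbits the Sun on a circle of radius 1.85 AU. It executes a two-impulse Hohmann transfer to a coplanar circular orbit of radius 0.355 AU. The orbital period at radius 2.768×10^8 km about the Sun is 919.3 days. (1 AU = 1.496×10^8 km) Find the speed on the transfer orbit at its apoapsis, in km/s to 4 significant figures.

From Kepler's third law T² = 4π²r³/μ at r = 2.768×10^8 km, T = 919.3 days = 919.3 × 86400 s = 7.942752×10^7 s: μ = 4π²r³/T² = 1.32714×10^11 km³/s².
In km: r₁ = 1.85 × 1.496×10^8 = 2.7676×10^8 km; r₂ = 0.355 × 1.496×10^8 = 5.3108×10^7 km.
Transfer-ellipse semi-major axis a_t = (r₁ + r₂)/2 = (2.7676×10^8 + 5.3108×10^7)/2 = 1.64934×10^8 km.
At apoapsis, r = 2.7676×10^8 km.
Applying v² = μ(2/r − 1/a_t): v = 12.43 km/s.

v = 12.43 km/s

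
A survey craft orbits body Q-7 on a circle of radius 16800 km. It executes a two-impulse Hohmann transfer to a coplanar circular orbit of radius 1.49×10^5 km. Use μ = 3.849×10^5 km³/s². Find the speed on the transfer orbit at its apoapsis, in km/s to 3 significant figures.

Transfer-ellipse semi-major axis a_t = (r₁ + r₂)/2 = (16800 + 1.490×10^5)/2 = 82900 km.
At apoapsis, r = 1.490×10^5 km.
Vis-viva: v = √[μ(2/r − 1/a_t)] = √[3.849×10^5 × (2/1.490×10^5 − 1/82900)] = 0.7235 km/s.

v = 0.724 km/s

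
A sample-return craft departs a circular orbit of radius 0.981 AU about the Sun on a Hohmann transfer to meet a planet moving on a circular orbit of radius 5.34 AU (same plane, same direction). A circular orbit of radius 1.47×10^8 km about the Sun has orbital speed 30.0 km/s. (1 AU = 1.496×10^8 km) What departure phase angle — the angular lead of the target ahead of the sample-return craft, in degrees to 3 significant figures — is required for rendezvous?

φ = 98.0°

From the circular-orbit relation v² = μ/r at r = 1.47×10^8 km: μ = v²r = (30.0)² × 1.47×10^8 = 1.32300×10^11 km³/s².
In km: r₁ = 0.981 × 1.496×10^8 = 1.467576×10^8 km; r₂ = 5.34 × 1.496×10^8 = 7.98864×10^8 km.
The Hohmann ellipse has a_t = (r₁ + r₂)/2 = 4.728108×10^8 km.
The half-period of the transfer ellipse is t = π√(a_t³/μ) = 8.8798×10^7 s.
Target angular speed ω₂ = √(μ/r₂³) = 1.6109×10^-8 rad/s.
Angle swept by the target during transfer: ω₂·t = 1.4304 rad = 81.96°.
Arrival is 180° from departure on the ellipse, so φ = 180° − 81.96° = 98.0°.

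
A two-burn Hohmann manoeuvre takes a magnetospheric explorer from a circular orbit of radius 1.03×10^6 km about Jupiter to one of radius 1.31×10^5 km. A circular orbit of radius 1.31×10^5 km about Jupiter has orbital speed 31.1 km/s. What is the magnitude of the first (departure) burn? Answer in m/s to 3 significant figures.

From the circular-orbit relation v² = μ/r at r = 1.31×10^5 km: μ = v²r = (31.1)² × 1.31×10^5 = 1.26705×10^8 km³/s².
The Hohmann ellipse has a_t = (r₁ + r₂)/2 = 5.805×10^5 km.
On the circular orbit at r = 1.030×10^6 km, v_c = √(μ/r) = 11.091 km/s.
Vis-viva on the transfer ellipse at r = 1.030×10^6 km gives v_t = √[μ(2/r − 1/a_t)] = 5.2688 km/s.
Δv₁ = |v_t − v_c| = |5.2688 − 11.091| = 5.822 km/s.

Δv₁ = 5820 m/s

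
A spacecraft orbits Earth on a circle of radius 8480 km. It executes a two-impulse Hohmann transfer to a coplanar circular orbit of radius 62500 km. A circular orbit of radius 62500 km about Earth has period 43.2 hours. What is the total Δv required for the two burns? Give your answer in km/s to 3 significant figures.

Δv = 3.53 km/s

From Kepler's third law T² = 4π²r³/μ at r = 62500 km, T = 43.2 hours = 43.2 × 3600 s = 1.5552×10^5 s: μ = 4π²r³/T² = 3.98499×10^5 km³/s².
Semi-major axis of the transfer orbit: a_t = (8480 + 62500)/2 = 35490 km.
At r₁ the circular-orbit speed is v₁ = √(μ/r₁) = 6.855 km/s.
On the transfer ellipse at r₁, v² = μ(2/r − 1/a) gives v_p = √[μ(2/r₁ − 1/a_t)] = 9.097 km/s.
First burn Δv₁ = |v_p − v₁| = 2.242 km/s.
At r₂, v₂ = √(μ/r₂) = 2.525 km/s.
Transfer-orbit speed at r₂: v_a = √[μ(2/r₂ − 1/a_t)] = 1.234 km/s.
Second burn Δv₂ = |v₂ − v_a| = 1.291 km/s.
Total Δv = Δv₁ + Δv₂ = 3.533 km/s.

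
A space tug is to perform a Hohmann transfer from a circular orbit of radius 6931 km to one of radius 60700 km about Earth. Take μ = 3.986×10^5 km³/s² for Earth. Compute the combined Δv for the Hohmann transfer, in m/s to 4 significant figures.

Δv = 3979 m/s

Semi-major axis of the transfer orbit: a_t = (6931 + 60700)/2 = 33815.5 km.
Circular speed at r₁: v₁ = √(μ/r₁) = √(3.986×10^5/6931) = 7.58352 km/s.
Transfer-orbit speed at r₁ (v² = μ(2/r − 1/a)): v_p = √[μ(2/r₁ − 1/a_t)] = 10.1603 km/s.
First burn Δv₁ = |v_p − v₁| = 2.577 km/s.
At r₂, v₂ = √(μ/r₂) = 2.5626 km/s.
Transfer-orbit speed at r₂: v_a = √[μ(2/r₂ − 1/a_t)] = 1.1602 km/s.
Second burn Δv₂ = |v₂ − v_a| = 1.402 km/s.
Δv = Δv₁ + Δv₂ = 2.577 + 1.402 = 3.979 km/s.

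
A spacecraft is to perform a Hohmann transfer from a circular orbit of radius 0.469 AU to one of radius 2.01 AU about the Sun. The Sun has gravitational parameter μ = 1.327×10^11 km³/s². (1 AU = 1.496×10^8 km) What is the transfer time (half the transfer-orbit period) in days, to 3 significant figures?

t = 252 days

In km: r₁ = 0.469 × 1.496×10^8 = 7.01624×10^7 km; r₂ = 2.01 × 1.496×10^8 = 3.00696×10^8 km.
The Hohmann ellipse has a_t = (r₁ + r₂)/2 = 1.854292×10^8 km.
Half the transfer-orbit period gives t = π√(a_t³/μ) = 2.178×10^7 s.
Converting: 2.178×10^7 s ÷ 86400 s/day = 252 days.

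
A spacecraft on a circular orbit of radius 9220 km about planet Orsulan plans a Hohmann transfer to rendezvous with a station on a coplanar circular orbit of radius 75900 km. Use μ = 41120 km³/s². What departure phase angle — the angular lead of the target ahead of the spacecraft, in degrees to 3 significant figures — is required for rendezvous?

Transfer-ellipse semi-major axis a_t = (r₁ + r₂)/2 = (9220 + 75900)/2 = 42560 km.
Transfer time t = π√(a_t³/μ) = 1.36027×10^5 s.
Target angular speed ω₂ = √(μ/r₂³) = 9.69759×10^-6 rad/s.
Angle swept by the target during transfer: ω₂·t = 1.3191 rad = 75.58°.
Arrival is 180° from departure on the ellipse, so φ = 180° − 75.58° = 104°.

φ = 104°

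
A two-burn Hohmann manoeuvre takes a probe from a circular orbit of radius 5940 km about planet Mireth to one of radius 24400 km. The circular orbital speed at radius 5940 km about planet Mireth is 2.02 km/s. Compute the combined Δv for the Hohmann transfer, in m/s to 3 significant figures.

Δv = 915 m/s

From the circular-orbit relation v² = μ/r at r = 5940 km: μ = v²r = (2.02)² × 5940 = 24237.6 km³/s².
Semi-major axis of the transfer orbit: a_t = (5940 + 24400)/2 = 15170 km.
At r₁ the circular-orbit speed is v₁ = √(μ/r₁) = 2.020000 km/s.
On the transfer ellipse at r₁, vis-viva gives v_p = √[μ(2/r₁ − 1/a_t)] = 2.561849 km/s.
First burn Δv₁ = |v_p − v₁| = 0.541849 km/s.
At r₂, v₂ = √(μ/r₂) = 0.996666 km/s.
Transfer-orbit speed at r₂: v_a = √[μ(2/r₂ − 1/a_t)] = 0.623663 km/s.
Second burn Δv₂ = |v₂ − v_a| = 0.373003 km/s.
Δv = Δv₁ + Δv₂ = 0.541849 + 0.373003 = 0.9149 km/s.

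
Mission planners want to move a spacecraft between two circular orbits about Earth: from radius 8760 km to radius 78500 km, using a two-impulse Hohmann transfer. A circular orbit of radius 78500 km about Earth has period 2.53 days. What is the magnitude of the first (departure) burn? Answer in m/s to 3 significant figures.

Δv₁ = 2310 m/s

From Kepler's third law T² = 4π²r³/μ at r = 78500 km, T = 2.53 days = 2.53 × 86400 s = 2.18592×10^5 s: μ = 4π²r³/T² = 3.99669×10^5 km³/s².
Semi-major axis of the transfer orbit: a_t = (8760 + 78500)/2 = 43630 km.
On the circular orbit at r = 8760 km, v_c = √(μ/r) = 6.7546 km/s.
Transfer-orbit speed at the same r (vis-viva, a = a_t): v_t = √[μ(2/r − 1/a_t)] = 9.0603 km/s.
Δv₁ = |v_t − v_c| = |9.0603 − 6.7546| = 2.306 km/s.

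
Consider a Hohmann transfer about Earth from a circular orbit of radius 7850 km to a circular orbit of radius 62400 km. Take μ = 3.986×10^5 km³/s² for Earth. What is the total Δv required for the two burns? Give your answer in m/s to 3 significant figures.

Semi-major axis of the transfer orbit: a_t = (7850 + 62400)/2 = 35125 km.
Circular speed at r₁: v₁ = √(μ/r₁) = √(3.986×10^5/7850) = 7.12580 km/s.
Transfer-orbit speed at r₁ (vis-viva equation): v_p = √[μ(2/r₁ − 1/a_t)] = 9.49769 km/s.
First burn Δv₁ = |v_p − v₁| = 2.37189 km/s.
Circular speed at r₂: v₂ = √(μ/r₂) = 2.52741 km/s.
Transfer-orbit speed at r₂: v_a = √[μ(2/r₂ − 1/a_t)] = 1.19482 km/s.
Second burn Δv₂ = |v₂ − v_a| = 1.33259 km/s.
Δv = Δv₁ + Δv₂ = 2.37189 + 1.33259 = 3.704 km/s.

Δv = 3700 m/s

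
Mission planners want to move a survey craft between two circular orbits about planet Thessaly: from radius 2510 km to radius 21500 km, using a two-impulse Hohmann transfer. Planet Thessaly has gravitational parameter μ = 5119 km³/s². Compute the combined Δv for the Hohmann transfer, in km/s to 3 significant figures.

Δv = 0.748 km/s

The Hohmann ellipse has a_t = (r₁ + r₂)/2 = 12005 km.
At r₁ the circular-orbit speed is v₁ = √(μ/r₁) = 1.42809 km/s.
Transfer-orbit speed at r₁ (vis-viva equation): v_p = √[μ(2/r₁ − 1/a_t)] = 1.91115 km/s.
First burn Δv₁ = |v_p − v₁| = 0.4831 km/s.
At r₂, v₂ = √(μ/r₂) = 0.4879 km/s.
Transfer-orbit speed at r₂: v_a = √[μ(2/r₂ − 1/a_t)] = 0.2231 km/s.
Second burn Δv₂ = |v₂ − v_a| = 0.2648 km/s.
Total Δv = Δv₁ + Δv₂ = 0.7479 km/s.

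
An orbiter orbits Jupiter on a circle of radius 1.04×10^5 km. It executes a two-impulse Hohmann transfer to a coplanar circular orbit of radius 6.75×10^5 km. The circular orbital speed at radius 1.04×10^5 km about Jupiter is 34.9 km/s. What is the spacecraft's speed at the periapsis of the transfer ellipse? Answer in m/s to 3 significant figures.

From the circular-orbit relation v² = μ/r at r = 1.04×10^5 km: μ = v²r = (34.9)² × 1.04×10^5 = 1.26673×10^8 km³/s².
Semi-major axis of the transfer orbit: a_t = (1.040×10^5 + 6.750×10^5)/2 = 3.895×10^5 km.
The periapsis of the transfer ellipse is at r = 1.040×10^5 km.
Vis-viva: v = √[μ(2/r − 1/a_t)] = √[1.26673×10^8 × (2/1.040×10^5 − 1/3.895×10^5)] = 45.94 km/s.

v = 45900 m/s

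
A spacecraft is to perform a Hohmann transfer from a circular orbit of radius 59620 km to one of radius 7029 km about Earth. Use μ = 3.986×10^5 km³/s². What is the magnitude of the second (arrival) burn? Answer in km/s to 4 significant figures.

Δv₂ = 2.542 km/s

Semi-major axis of the transfer orbit: a_t = (59620 + 7029)/2 = 33324.5 km.
On the circular orbit at r = 7029 km, v_c = √(μ/r) = 7.53047 km/s.
Vis-viva on the transfer ellipse at r = 7029 km gives v_t = √[μ(2/r − 1/a_t)] = 10.0725 km/s.
Δv₂ = |v_t − v_c| = |10.0725 − 7.53047| = 2.542 km/s.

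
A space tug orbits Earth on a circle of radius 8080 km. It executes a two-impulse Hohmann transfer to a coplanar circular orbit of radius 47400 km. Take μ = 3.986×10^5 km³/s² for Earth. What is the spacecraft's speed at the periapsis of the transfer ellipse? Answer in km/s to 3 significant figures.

Transfer-ellipse semi-major axis a_t = (r₁ + r₂)/2 = (8080 + 47400)/2 = 27740 km.
The periapsis of the transfer ellipse is at r = 8080 km.
Vis-viva: v = √[μ(2/r − 1/a_t)] = √[3.986×10^5 × (2/8080 − 1/27740)] = 9.181 km/s.

v = 9.18 km/s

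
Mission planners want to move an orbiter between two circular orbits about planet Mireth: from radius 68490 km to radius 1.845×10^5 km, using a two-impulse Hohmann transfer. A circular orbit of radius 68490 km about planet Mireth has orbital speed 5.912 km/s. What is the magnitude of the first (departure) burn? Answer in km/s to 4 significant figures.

From the circular-orbit relation v² = μ/r at r = 68490 km: μ = v²r = (5.912)² × 68490 = 2.39384×10^6 km³/s².
The Hohmann ellipse has a_t = (r₁ + r₂)/2 = 1.26495×10^5 km.
Circular speed at r = 68490 km: v_c = √(μ/r) = 5.912 km/s.
Vis-viva on the transfer ellipse at r = 68490 km gives v_t = √[μ(2/r − 1/a_t)] = 7.140 km/s.
Δv₁ = |v_t − v_c| = |7.140 − 5.912| = 1.228 km/s.

Δv₁ = 1.228 km/s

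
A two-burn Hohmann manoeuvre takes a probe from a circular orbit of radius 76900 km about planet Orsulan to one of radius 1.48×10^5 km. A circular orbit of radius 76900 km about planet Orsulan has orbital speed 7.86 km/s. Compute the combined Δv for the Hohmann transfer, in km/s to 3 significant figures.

Δv = 2.14 km/s

From the circular-orbit relation v² = μ/r at r = 76900 km: μ = v²r = (7.86)² × 76900 = 4.75085×10^6 km³/s².
Transfer-ellipse semi-major axis a_t = (r₁ + r₂)/2 = (76900 + 1.480×10^5)/2 = 1.1245×10^5 km.
At r₁ the circular-orbit speed is v₁ = √(μ/r₁) = 7.8600 km/s.
Transfer-orbit speed at r₁ (vis-viva equation): v_p = √[μ(2/r₁ − 1/a_t)] = 9.0172 km/s.
First burn Δv₁ = |v_p − v₁| = 1.1572 km/s.
Circular speed at r₂: v₂ = √(μ/r₂) = 5.66572 km/s.
Transfer-orbit speed at r₂: v_a = √[μ(2/r₂ − 1/a_t)] = 4.68531 km/s.
Second burn Δv₂ = |v₂ − v_a| = 0.98041 km/s.
Total Δv = Δv₁ + Δv₂ = 2.138 km/s.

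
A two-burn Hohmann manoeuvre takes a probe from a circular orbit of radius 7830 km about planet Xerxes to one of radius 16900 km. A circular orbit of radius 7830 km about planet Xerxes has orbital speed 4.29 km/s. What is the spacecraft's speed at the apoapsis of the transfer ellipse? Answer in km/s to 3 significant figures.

v = 2.32 km/s

From the circular-orbit relation v² = μ/r at r = 7830 km: μ = v²r = (4.29)² × 7830 = 1.44104×10^5 km³/s².
Transfer-ellipse semi-major axis a_t = (r₁ + r₂)/2 = (7830 + 16900)/2 = 12365 km.
At apoapsis, r = 16900 km.
Vis-viva: v = √[μ(2/r − 1/a_t)] = √[1.44104×10^5 × (2/16900 − 1/12365)] = 2.324 km/s.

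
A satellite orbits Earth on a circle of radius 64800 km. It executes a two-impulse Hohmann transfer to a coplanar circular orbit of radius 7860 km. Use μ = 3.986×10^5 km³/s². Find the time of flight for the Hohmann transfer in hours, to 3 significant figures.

Transfer-ellipse semi-major axis a_t = (r₁ + r₂)/2 = (64800 + 7860)/2 = 36330 km.
Transfer time t = π√(a_t³/μ) = π√((36330)³ / 3.986×10^5) = 34460 s.
Converting: 34460 s ÷ 3600 s/hour = 9.57 hours.

t = 9.57 hours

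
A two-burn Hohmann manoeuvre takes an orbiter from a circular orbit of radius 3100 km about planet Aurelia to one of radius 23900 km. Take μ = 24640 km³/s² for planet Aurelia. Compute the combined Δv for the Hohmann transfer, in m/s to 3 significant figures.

Δv = 1460 m/s

The Hohmann ellipse has a_t = (r₁ + r₂)/2 = 13500 km.
At r₁ the circular-orbit speed is v₁ = √(μ/r₁) = 2.8193 km/s.
Transfer-orbit speed at r₁ (v² = μ(2/r − 1/a)): v_p = √[μ(2/r₁ − 1/a_t)] = 3.7512 km/s.
First burn Δv₁ = |v_p − v₁| = 0.9319 km/s.
At r₂, v₂ = √(μ/r₂) = 1.0154 km/s.
Transfer-orbit speed at r₂: v_a = √[μ(2/r₂ − 1/a_t)] = 0.48656 km/s.
Second burn Δv₂ = |v₂ − v_a| = 0.5288 km/s.
Total Δv = Δv₁ + Δv₂ = 1.461 km/s.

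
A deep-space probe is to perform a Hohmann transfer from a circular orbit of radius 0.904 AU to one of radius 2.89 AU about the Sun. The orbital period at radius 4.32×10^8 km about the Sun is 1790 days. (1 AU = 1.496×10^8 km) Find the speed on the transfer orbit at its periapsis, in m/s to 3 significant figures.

v = 38700 m/s

From Kepler's third law T² = 4π²r³/μ at r = 4.32×10^8 km, T = 1790 days = 1790 × 86400 s = 1.54656×10^8 s: μ = 4π²r³/T² = 1.33069×10^11 km³/s².
In km: r₁ = 0.904 × 1.496×10^8 = 1.352384×10^8 km; r₂ = 2.89 × 1.496×10^8 = 4.32344×10^8 km.
Transfer-ellipse semi-major axis a_t = (r₁ + r₂)/2 = (1.352384×10^8 + 4.32344×10^8)/2 = 2.837912×10^8 km.
The periapsis of the transfer ellipse is at r = 1.352384×10^8 km.
Applying v² = μ(2/r − 1/a_t): v = 38.72 km/s.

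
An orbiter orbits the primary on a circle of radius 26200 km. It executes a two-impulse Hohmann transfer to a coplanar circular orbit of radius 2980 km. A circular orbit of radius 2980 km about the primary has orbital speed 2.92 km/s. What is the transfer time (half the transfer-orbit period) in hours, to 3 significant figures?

From the circular-orbit relation v² = μ/r at r = 2980 km: μ = v²r = (2.92)² × 2980 = 25408.7 km³/s².
Transfer-ellipse semi-major axis a_t = (r₁ + r₂)/2 = (26200 + 2980)/2 = 14590 km.
Transfer time t = π√(a_t³/μ) = π√((14590)³ / 25408.7) = 34730 s.
Converting: 34730 s ÷ 3600 s/hour = 9.65 hours.

t = 9.65 hours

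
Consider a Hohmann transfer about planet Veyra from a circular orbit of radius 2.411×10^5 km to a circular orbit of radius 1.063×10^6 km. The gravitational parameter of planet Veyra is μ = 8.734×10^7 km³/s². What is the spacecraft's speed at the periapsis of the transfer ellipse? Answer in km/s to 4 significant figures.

Transfer-ellipse semi-major axis a_t = (r₁ + r₂)/2 = (2.411×10^5 + 1.063×10^6)/2 = 6.5205×10^5 km.
The periapsis of the transfer ellipse is at r = 2.411×10^5 km.
From the vis-viva equation, v = √[μ(2/r − 1/a_t)] = 24.30 km/s.

v = 24.30 km/s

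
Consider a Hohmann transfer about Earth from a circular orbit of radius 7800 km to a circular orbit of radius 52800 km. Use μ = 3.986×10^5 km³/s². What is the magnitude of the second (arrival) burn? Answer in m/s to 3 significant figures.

Δv₂ = 1350 m/s

Transfer-ellipse semi-major axis a_t = (r₁ + r₂)/2 = (7800 + 52800)/2 = 30300 km.
On the circular orbit at r = 52800 km, v_c = √(μ/r) = 2.748 km/s.
Transfer-orbit speed at the same r (vis-viva, a = a_t): v_t = √[μ(2/r − 1/a_t)] = 1.394 km/s.
Δv₂ = |v_t − v_c| = |1.394 − 2.748| = 1.354 km/s.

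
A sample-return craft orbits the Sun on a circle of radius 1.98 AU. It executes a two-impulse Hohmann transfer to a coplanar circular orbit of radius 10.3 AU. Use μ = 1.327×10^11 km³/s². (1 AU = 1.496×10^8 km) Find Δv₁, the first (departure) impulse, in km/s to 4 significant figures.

In km: r₁ = 1.98 × 1.496×10^8 = 2.96208×10^8 km; r₂ = 10.3 × 1.496×10^8 = 1.54088×10^9 km.
Transfer-ellipse semi-major axis a_t = (r₁ + r₂)/2 = (2.96208×10^8 + 1.54088×10^9)/2 = 9.18544×10^8 km.
On the circular orbit at r = 2.96208×10^8 km, v_c = √(μ/r) = 21.166 km/s.
Vis-viva on the transfer ellipse at r = 2.96208×10^8 km gives v_t = √[μ(2/r − 1/a_t)] = 27.414 km/s.
Δv₁ = |v_t − v_c| = |27.414 − 21.166| = 6.248 km/s.

Δv₁ = 6.248 km/s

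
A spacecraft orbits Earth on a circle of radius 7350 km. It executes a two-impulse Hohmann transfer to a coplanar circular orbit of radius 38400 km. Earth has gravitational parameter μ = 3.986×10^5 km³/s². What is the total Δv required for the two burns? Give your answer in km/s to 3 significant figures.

Δv = 3.57 km/s

Semi-major axis of the transfer orbit: a_t = (7350 + 38400)/2 = 22875 km.
Circular speed at r₁: v₁ = √(μ/r₁) = √(3.986×10^5/7350) = 7.364 km/s.
On the transfer ellipse at r₁, vis-viva gives v_p = √[μ(2/r₁ − 1/a_t)] = 9.541 km/s.
First burn Δv₁ = |v_p − v₁| = 2.177 km/s.
Circular speed at r₂: v₂ = √(μ/r₂) = 3.222 km/s.
Transfer-orbit speed at r₂: v_a = √[μ(2/r₂ − 1/a_t)] = 1.826 km/s.
Second burn Δv₂ = |v₂ − v_a| = 1.396 km/s.
Δv = Δv₁ + Δv₂ = 2.177 + 1.396 = 3.573 km/s.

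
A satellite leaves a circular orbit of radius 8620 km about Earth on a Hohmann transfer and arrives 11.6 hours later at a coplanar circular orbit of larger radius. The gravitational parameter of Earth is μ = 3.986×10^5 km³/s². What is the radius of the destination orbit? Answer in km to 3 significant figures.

Transfer time t = 11.6 hours = 41760 s, and t = π√(a_t³/μ).
So a_t = (μ t²/π²)^(1/3) = (3.986×10^5 × (41760)² / π²)^(1/3) = 41297 km.
Since a_t = (r₁ + r₂)/2, r₂ = 2a_t − r₁ = 2×41297 − 8620 = 73974 km.

r₂ = 74000 km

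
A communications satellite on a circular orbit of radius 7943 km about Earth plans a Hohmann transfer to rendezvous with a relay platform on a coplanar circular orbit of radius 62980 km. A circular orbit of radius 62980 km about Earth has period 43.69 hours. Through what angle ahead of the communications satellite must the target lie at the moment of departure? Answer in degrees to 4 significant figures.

From Kepler's third law T² = 4π²r³/μ at r = 62980 km, T = 43.69 hours = 43.69 × 3600 s = 1.57284×10^5 s: μ = 4π²r³/T² = 3.98656×10^5 km³/s².
Transfer-ellipse semi-major axis a_t = (r₁ + r₂)/2 = (7943 + 62980)/2 = 35461.5 km.
Transfer time t = π√(a_t³/μ) = 33226.6 s.
The target's mean motion on its circular orbit is ω₂ = √(μ/r₂³) = 3.99480×10^-5 rad/s.
Angle swept by the target during transfer: ω₂·t = 1.32734 rad = 76.051°.
The communications satellite traverses 180° on the transfer ellipse, so the target must lead by 180° − 76.051° = 103.9°.

φ = 103.9°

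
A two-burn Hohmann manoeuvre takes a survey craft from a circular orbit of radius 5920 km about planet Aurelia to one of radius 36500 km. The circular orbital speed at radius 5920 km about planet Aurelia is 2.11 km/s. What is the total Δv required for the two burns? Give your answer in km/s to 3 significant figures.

From the circular-orbit relation v² = μ/r at r = 5920 km: μ = v²r = (2.11)² × 5920 = 26356.4 km³/s².
Semi-major axis of the transfer orbit: a_t = (5920 + 36500)/2 = 21210 km.
At r₁ the circular-orbit speed is v₁ = √(μ/r₁) = 2.110 km/s.
On the transfer ellipse at r₁, vis-viva gives v_p = √[μ(2/r₁ − 1/a_t)] = 2.768 km/s.
First burn Δv₁ = |v_p − v₁| = 0.6580 km/s.
At r₂, v₂ = √(μ/r₂) = 0.84976 km/s.
Transfer-orbit speed at r₂: v_a = √[μ(2/r₂ − 1/a_t)] = 0.44894 km/s.
Second burn Δv₂ = |v₂ − v_a| = 0.4008 km/s.
Δv = Δv₁ + Δv₂ = 0.6580 + 0.4008 = 1.059 km/s.

Δv = 1.06 km/s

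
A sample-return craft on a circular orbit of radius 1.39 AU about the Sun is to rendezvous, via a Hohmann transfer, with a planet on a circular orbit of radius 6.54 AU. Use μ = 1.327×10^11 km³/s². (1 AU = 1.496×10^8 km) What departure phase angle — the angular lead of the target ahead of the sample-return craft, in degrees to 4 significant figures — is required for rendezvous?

In km: r₁ = 1.39 × 1.496×10^8 = 2.07944×10^8 km; r₂ = 6.54 × 1.496×10^8 = 9.78384×10^8 km.
The Hohmann ellipse has a_t = (r₁ + r₂)/2 = 5.93164×10^8 km.
The half-period of the transfer ellipse is t = π√(a_t³/μ) = 1.246×10^8 s.
Target angular speed ω₂ = √(μ/r₂³) = 1.190×10^-8 rad/s.
Angle swept by the target during transfer: ω₂·t = 1.483 rad = 84.97°.
Arrival is 180° from departure on the ellipse, so φ = 180° − 84.97° = 95.03°.

φ = 95.03°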